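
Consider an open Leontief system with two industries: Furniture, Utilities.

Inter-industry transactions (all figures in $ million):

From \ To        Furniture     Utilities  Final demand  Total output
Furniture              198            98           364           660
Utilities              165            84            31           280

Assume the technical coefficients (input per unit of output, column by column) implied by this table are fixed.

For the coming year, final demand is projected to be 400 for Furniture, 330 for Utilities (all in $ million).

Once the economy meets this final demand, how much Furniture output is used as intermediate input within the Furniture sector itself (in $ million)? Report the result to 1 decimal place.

Technical coefficients a_ij = z_ij / X_j:
  a_11 = 198/660 = 0.30, a_21 = 165/660 = 0.25
  a_12 = 98/280 = 0.35, a_22 = 84/280 = 0.30
I − A =
  [   0.70    -0.35]
  [  -0.25     0.70]
det(I−A) = (0.70)(0.70) − (-0.35)(-0.25) = 0.4025
adj(I−A) = [[0.70, 0.35], [0.25, 0.70]]
(I − A)⁻¹ = adj(I−A) / det(I−A) ≈
  [   1.7391     0.8696]
  [   0.6211     1.7391]
First solve x = (I − A)⁻¹ d = adj(I−A)·d / det(I−A); in particular x_1 = (0.70·400 + 0.35·330) / 0.4025 = 395.50 / 0.4025 ≈ 982.609.
Intermediate flow from 1 to 1: z_11 = a_11 · x_1 = 0.30 × 395.50 / 0.4025 = 118.65 / 0.4025 ≈ 294.8.

z_11 = 294.8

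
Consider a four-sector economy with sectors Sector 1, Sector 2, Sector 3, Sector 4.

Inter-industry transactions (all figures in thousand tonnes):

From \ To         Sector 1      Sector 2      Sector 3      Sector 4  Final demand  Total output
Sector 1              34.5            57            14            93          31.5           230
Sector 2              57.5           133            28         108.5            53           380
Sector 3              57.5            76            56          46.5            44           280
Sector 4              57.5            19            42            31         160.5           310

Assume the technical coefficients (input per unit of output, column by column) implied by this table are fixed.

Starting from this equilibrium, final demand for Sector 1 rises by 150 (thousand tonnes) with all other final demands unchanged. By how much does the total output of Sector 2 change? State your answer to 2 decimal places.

Δx_2 = 174.38

Technical coefficients a_ij = z_ij / X_j:
  a_11 = 34.5/230 = 0.15, a_21 = 57.5/230 = 0.25, a_31 = 57.5/230 = 0.25, a_41 = 57.5/230 = 0.25
  a_12 = 57/380 = 0.15, a_22 = 133/380 = 0.35, a_32 = 76/380 = 0.20, a_42 = 19/380 = 0.05
  a_13 = 14/280 = 0.05, a_23 = 28/280 = 0.10, a_33 = 56/280 = 0.20, a_43 = 42/280 = 0.15
  a_14 = 93/310 = 0.30, a_24 = 108.5/310 = 0.35, a_34 = 46.5/310 = 0.15, a_44 = 31/310 = 0.10
I − A =
  [   0.85    -0.15    -0.05    -0.30]
  [  -0.25     0.65    -0.10    -0.35]
  [  -0.25    -0.20     0.80    -0.15]
  [  -0.25    -0.05    -0.15     0.90]
Compute the cofactors C_ij = (−1)^(i+j)·(3×3 minor ij) of I−A; the adjugate is their transpose:
adj(I−A) = Cᵀ =
  [ 0.410125   0.135000   0.080500   0.202625]
  [ 0.283750   0.508500   0.140500   0.315750]
  [ 0.230625   0.187500   0.383000   0.213625]
  [ 0.168125   0.097000   0.094000   0.380625]
det(I−A) = Σ_j (I−A)_1j·C_1j = (0.85)(0.410125) + (-0.15)(0.283750) + (-0.05)(0.230625) + (-0.30)(0.168125) = 0.244075
(I − A)⁻¹ = adj(I−A) / det(I−A) ≈
  [   1.6803     0.5531     0.3298     0.8302]
  [   1.1626     2.0834     0.5756     1.2937]
  [   0.9449     0.7682     1.5692     0.8752]
  [   0.6888     0.3974     0.3851     1.5595]
Δx = (I − A)⁻¹ Δd with Δd having +150 in the Sector 1 component and 0 elsewhere.
So Δx_2 = L_21 · (+150), where L_21 = adj(I−A)_21 / det(I−A) = 0.283750 / 0.244075.
Δx_2 = 0.283750 × (+150) / 0.244075 = 42.5625 / 0.244075 ≈ 174.38.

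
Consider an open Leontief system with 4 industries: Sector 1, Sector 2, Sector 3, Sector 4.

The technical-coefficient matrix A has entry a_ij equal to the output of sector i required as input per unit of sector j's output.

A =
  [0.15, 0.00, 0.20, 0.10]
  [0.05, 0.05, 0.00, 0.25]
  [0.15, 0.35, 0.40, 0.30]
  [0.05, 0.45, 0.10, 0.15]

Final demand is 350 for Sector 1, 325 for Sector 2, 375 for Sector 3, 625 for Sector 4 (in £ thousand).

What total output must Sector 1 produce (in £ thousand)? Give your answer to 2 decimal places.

x_1 = 1071.94

I − A =
  [   0.85     0.00    -0.20    -0.10]
  [  -0.05     0.95     0.00    -0.25]
  [  -0.15    -0.35     0.60    -0.30]
  [  -0.05    -0.45    -0.10     0.85]
Compute the cofactors C_ij = (−1)^(i+j)·(3×3 minor ij) of I−A; the adjugate is their transpose:
adj(I−A) = Cᵀ =
  [ 0.379750   0.117000   0.148500   0.131500]
  [ 0.035250   0.375000   0.032750   0.126000]
  [ 0.144500   0.372625   0.583750   0.332625]
  [ 0.058000   0.249250   0.094750   0.452500]
det(I−A) = Σ_j (I−A)_1j·C_1j = (0.85)(0.379750) + (0.00)(0.035250) + (-0.20)(0.144500) + (-0.10)(0.058000) = 0.2880875
(I − A)⁻¹ = adj(I−A) / det(I−A) ≈
  [   1.3182     0.4061     0.5155     0.4565]
  [   0.1224     1.3017     0.1137     0.4374]
  [   0.5016     1.2934     2.0263     1.1546]
  [   0.2013     0.8652     0.3289     1.5707]
x = (I − A)⁻¹ d = adj(I−A)·d / det(I−A), with det(I−A) = 0.2880875:
  x_1 = (0.379750·350 + 0.117000·325 + 0.148500·375 + 0.131500·625) / 0.2880875 = 308.8125 / 0.2880875 ≈ 1071.94
  x_2 = (0.035250·350 + 0.375000·325 + 0.032750·375 + 0.126000·625) / 0.2880875 = 225.24375 / 0.2880875 ≈ 781.86
  x_3 = (0.144500·350 + 0.372625·325 + 0.583750·375 + 0.332625·625) / 0.2880875 = 598.475 / 0.2880875 ≈ 2077.41
  x_4 = (0.058000·350 + 0.249250·325 + 0.094750·375 + 0.452500·625) / 0.2880875 = 419.65 / 0.2880875 ≈ 1456.68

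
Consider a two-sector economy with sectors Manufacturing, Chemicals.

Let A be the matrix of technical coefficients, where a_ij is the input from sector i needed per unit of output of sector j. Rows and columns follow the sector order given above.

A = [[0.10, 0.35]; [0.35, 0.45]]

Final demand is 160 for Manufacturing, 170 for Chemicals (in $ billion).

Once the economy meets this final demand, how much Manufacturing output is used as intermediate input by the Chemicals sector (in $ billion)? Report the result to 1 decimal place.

I − A =
  [   0.90    -0.35]
  [  -0.35     0.55]
det(I−A) = (0.90)(0.55) − (-0.35)(-0.35) = 0.3725
adj(I−A) = [[0.55, 0.35], [0.35, 0.90]]
(I − A)⁻¹ = adj(I−A) / det(I−A) ≈
  [   1.4765     0.9396]
  [   0.9396     2.4161]
First solve x = (I − A)⁻¹ d = adj(I−A)·d / det(I−A); in particular x_C = (0.35·160 + 0.90·170) / 0.3725 = 209.00 / 0.3725 ≈ 561.074.
Intermediate flow from M to C: z_MC = a_MC · x_C = 0.35 × 209.00 / 0.3725 = 73.15 / 0.3725 ≈ 196.4.

z_MC = 196.4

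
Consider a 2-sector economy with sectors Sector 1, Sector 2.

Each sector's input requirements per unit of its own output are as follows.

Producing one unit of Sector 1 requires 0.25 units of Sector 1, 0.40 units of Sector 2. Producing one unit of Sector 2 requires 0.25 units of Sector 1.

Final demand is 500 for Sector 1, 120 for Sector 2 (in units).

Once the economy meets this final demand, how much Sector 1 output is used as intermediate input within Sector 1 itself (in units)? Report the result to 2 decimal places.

I − A =
  [   0.75    -0.25]
  [  -0.40     1.00]
det(I−A) = (0.75)(1.00) − (-0.25)(-0.40) = 0.6500
adj(I−A) = [[1.00, 0.25], [0.40, 0.75]]
(I − A)⁻¹ = adj(I−A) / det(I−A) ≈
  [   1.5385     0.3846]
  [   0.6154     1.1538]
First solve x = (I − A)⁻¹ d = adj(I−A)·d / det(I−A); in particular x_1 = (1.00·500 + 0.25·120) / 0.6500 = 530.00 / 0.6500 ≈ 815.3846.
Intermediate flow from 1 to 1: z_11 = a_11 · x_1 = 0.25 × 530.00 / 0.6500 = 132.50 / 0.6500 ≈ 203.85.

z_11 = 203.85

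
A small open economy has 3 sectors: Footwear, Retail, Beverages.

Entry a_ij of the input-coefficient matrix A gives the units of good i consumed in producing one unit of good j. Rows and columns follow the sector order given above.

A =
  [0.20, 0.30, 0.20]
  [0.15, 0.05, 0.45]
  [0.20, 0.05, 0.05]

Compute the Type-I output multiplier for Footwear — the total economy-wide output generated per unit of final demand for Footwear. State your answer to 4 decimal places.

I − A =
  [   0.80    -0.30    -0.20]
  [  -0.15     0.95    -0.45]
  [  -0.20    -0.05     0.95]
Cofactors of I−A, C_ij = (−1)^(i+j)·(minor ij) (rows/columns in the sector order above):
  C_11 = (0.95)(0.95) − (-0.45)(-0.05) = 0.8800
  C_12 = −[(-0.15)(0.95) − (-0.45)(-0.20)] = 0.2325
  C_13 = (-0.15)(-0.05) − (0.95)(-0.20) = 0.1975
  C_21 = −[(-0.30)(0.95) − (-0.20)(-0.05)] = 0.2950
  C_22 = (0.80)(0.95) − (-0.20)(-0.20) = 0.7200
  C_23 = −[(0.80)(-0.05) − (-0.30)(-0.20)] = 0.1000
  C_31 = (-0.30)(-0.45) − (-0.20)(0.95) = 0.3250
  C_32 = −[(0.80)(-0.45) − (-0.20)(-0.15)] = 0.3900
  C_33 = (0.80)(0.95) − (-0.30)(-0.15) = 0.7150
det(I−A) = Σ_j (I−A)_1j·C_1j = (0.80)(0.8800) + (-0.30)(0.2325) + (-0.20)(0.1975) = 0.59475
adj(I−A) = Cᵀ =
  [ 0.8800   0.2950   0.3250]
  [ 0.2325   0.7200   0.3900]
  [ 0.1975   0.1000   0.7150]
(I − A)⁻¹ = adj(I−A) / det(I−A) ≈
  [   1.47961     0.49601     0.54645]
  [   0.39092     1.21059     0.65574]
  [   0.33207     0.16814     1.20219]
The output multiplier for sector j is the column-j sum of the Leontief inverse (I − A)⁻¹ = adj(I−A) / det(I−A).
Column F of adj(I−A): (0.8800, 0.2325, 0.1975); det(I−A) = 0.59475.
m_F = (0.8800 + 0.2325 + 0.1975) / 0.59475 = 1.31 / 0.59475 ≈ 2.2026.

m_F = 2.2026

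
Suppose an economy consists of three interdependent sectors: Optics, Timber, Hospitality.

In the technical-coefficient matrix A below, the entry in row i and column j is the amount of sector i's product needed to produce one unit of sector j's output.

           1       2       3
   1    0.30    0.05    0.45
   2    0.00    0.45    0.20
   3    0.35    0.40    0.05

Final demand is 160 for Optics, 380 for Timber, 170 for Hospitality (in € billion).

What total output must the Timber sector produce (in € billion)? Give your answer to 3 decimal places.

x_2 = 1037.450

I − A =
  [   0.70    -0.05    -0.45]
  [   0.00     0.55    -0.20]
  [  -0.35    -0.40     0.95]
Cofactors of I−A, C_ij = (−1)^(i+j)·(minor ij) (rows/columns in the sector order above):
  C_11 = (0.55)(0.95) − (-0.20)(-0.40) = 0.4425
  C_12 = −[(0.00)(0.95) − (-0.20)(-0.35)] = 0.0700
  C_13 = (0.00)(-0.40) − (0.55)(-0.35) = 0.1925
  C_21 = −[(-0.05)(0.95) − (-0.45)(-0.40)] = 0.2275
  C_22 = (0.70)(0.95) − (-0.45)(-0.35) = 0.5075
  C_23 = −[(0.70)(-0.40) − (-0.05)(-0.35)] = 0.2975
  C_31 = (-0.05)(-0.20) − (-0.45)(0.55) = 0.2575
  C_32 = −[(0.70)(-0.20) − (-0.45)(0.00)] = 0.1400
  C_33 = (0.70)(0.55) − (-0.05)(0.00) = 0.3850
det(I−A) = Σ_j (I−A)_1j·C_1j = (0.70)(0.4425) + (-0.05)(0.0700) + (-0.45)(0.1925) = 0.219625
adj(I−A) = Cᵀ =
  [ 0.4425   0.2275   0.2575]
  [ 0.0700   0.5075   0.1400]
  [ 0.1925   0.2975   0.3850]
(I − A)⁻¹ = adj(I−A) / det(I−A) ≈
  [   2.0148     1.0359     1.1725]
  [   0.3187     2.3108     0.6375]
  [   0.8765     1.3546     1.7530]
x = (I − A)⁻¹ d = adj(I−A)·d / det(I−A), with det(I−A) = 0.219625:
  x_1 = (0.4425·160 + 0.2275·380 + 0.2575·170) / 0.219625 = 201.025 / 0.219625 ≈ 915.310
  x_2 = (0.0700·160 + 0.5075·380 + 0.1400·170) / 0.219625 = 227.85 / 0.219625 ≈ 1037.450
  x_3 = (0.1925·160 + 0.2975·380 + 0.3850·170) / 0.219625 = 209.30 / 0.219625 ≈ 952.988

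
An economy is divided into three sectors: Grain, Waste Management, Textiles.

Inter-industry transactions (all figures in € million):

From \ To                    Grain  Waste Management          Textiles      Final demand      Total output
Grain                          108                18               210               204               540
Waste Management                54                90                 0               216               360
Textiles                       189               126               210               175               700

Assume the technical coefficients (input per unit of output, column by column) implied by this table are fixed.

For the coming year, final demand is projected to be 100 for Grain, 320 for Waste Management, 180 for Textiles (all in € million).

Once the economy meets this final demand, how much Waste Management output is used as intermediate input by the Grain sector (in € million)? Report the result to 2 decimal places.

Technical coefficients a_ij = z_ij / X_j:
  a_GG = 108/540 = 0.20, a_WG = 54/540 = 0.10, a_TG = 189/540 = 0.35
  a_GW = 18/360 = 0.05, a_WW = 90/360 = 0.25, a_TW = 126/360 = 0.35
  a_GT = 210/700 = 0.30, a_WT = 0/700 = 0.00, a_TT = 210/700 = 0.30
I − A =
  [   0.80    -0.05    -0.30]
  [  -0.10     0.75     0.00]
  [  -0.35    -0.35     0.70]
Cofactors of I−A, C_ij = (−1)^(i+j)·(minor ij) (rows/columns in the sector order above):
  C_11 = (0.75)(0.70) − (0.00)(-0.35) = 0.5250
  C_12 = −[(-0.10)(0.70) − (0.00)(-0.35)] = 0.0700
  C_13 = (-0.10)(-0.35) − (0.75)(-0.35) = 0.2975
  C_21 = −[(-0.05)(0.70) − (-0.30)(-0.35)] = 0.1400
  C_22 = (0.80)(0.70) − (-0.30)(-0.35) = 0.4550
  C_23 = −[(0.80)(-0.35) − (-0.05)(-0.35)] = 0.2975
  C_31 = (-0.05)(0.00) − (-0.30)(0.75) = 0.2250
  C_32 = −[(0.80)(0.00) − (-0.30)(-0.10)] = 0.0300
  C_33 = (0.80)(0.75) − (-0.05)(-0.10) = 0.5950
det(I−A) = Σ_j (I−A)_1j·C_1j = (0.80)(0.5250) + (-0.05)(0.0700) + (-0.30)(0.2975) = 0.32725
adj(I−A) = Cᵀ =
  [ 0.5250   0.1400   0.2250]
  [ 0.0700   0.4550   0.0300]
  [ 0.2975   0.2975   0.5950]
(I − A)⁻¹ = adj(I−A) / det(I−A) ≈
  [   1.6043     0.4278     0.6875]
  [   0.2139     1.3904     0.0917]
  [   0.9091     0.9091     1.8182]
First solve x = (I − A)⁻¹ d = adj(I−A)·d / det(I−A); in particular x_G = (0.5250·100 + 0.1400·320 + 0.2250·180) / 0.32725 = 137.80 / 0.32725 ≈ 421.0848.
Intermediate flow from W to G: z_WG = a_WG · x_G = 0.10 × 137.80 / 0.32725 = 13.78 / 0.32725 ≈ 42.11.

z_WG = 42.11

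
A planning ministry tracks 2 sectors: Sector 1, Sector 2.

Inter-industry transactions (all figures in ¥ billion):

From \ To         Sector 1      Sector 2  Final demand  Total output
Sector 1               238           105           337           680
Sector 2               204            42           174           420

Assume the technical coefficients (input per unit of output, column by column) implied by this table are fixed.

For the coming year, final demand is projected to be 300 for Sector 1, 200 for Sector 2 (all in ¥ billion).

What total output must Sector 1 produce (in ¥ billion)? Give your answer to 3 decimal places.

Technical coefficients a_ij = z_ij / X_j:
  a_11 = 238/680 = 0.35, a_21 = 204/680 = 0.30
  a_12 = 105/420 = 0.25, a_22 = 42/420 = 0.10
I − A =
  [   0.65    -0.25]
  [  -0.30     0.90]
det(I−A) = (0.65)(0.90) − (-0.25)(-0.30) = 0.5100
adj(I−A) = [[0.90, 0.25], [0.30, 0.65]]
(I − A)⁻¹ = adj(I−A) / det(I−A) ≈
  [   1.7647     0.4902]
  [   0.5882     1.2745]
x = (I − A)⁻¹ d = adj(I−A)·d / det(I−A), with det(I−A) = 0.5100:
  x_1 = (0.90·300 + 0.25·200) / 0.5100 = 320.00 / 0.5100 ≈ 627.451
  x_2 = (0.30·300 + 0.65·200) / 0.5100 = 220.00 / 0.5100 ≈ 431.373

x_1 = 627.451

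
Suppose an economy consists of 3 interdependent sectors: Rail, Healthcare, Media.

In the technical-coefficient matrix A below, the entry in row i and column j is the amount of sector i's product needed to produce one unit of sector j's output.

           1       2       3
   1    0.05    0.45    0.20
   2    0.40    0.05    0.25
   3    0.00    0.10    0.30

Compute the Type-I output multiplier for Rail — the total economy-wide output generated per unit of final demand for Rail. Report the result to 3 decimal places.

I − A =
  [   0.95    -0.45    -0.20]
  [  -0.40     0.95    -0.25]
  [   0.00    -0.10     0.70]
Cofactors of I−A, C_ij = (−1)^(i+j)·(minor ij) (rows/columns in the sector order above):
  C_11 = (0.95)(0.70) − (-0.25)(-0.10) = 0.6400
  C_12 = −[(-0.40)(0.70) − (-0.25)(0.00)] = 0.2800
  C_13 = (-0.40)(-0.10) − (0.95)(0.00) = 0.0400
  C_21 = −[(-0.45)(0.70) − (-0.20)(-0.10)] = 0.3350
  C_22 = (0.95)(0.70) − (-0.20)(0.00) = 0.6650
  C_23 = −[(0.95)(-0.10) − (-0.45)(0.00)] = 0.0950
  C_31 = (-0.45)(-0.25) − (-0.20)(0.95) = 0.3025
  C_32 = −[(0.95)(-0.25) − (-0.20)(-0.40)] = 0.3175
  C_33 = (0.95)(0.95) − (-0.45)(-0.40) = 0.7225
det(I−A) = Σ_j (I−A)_1j·C_1j = (0.95)(0.6400) + (-0.45)(0.2800) + (-0.20)(0.0400) = 0.4740
adj(I−A) = Cᵀ =
  [ 0.6400   0.3350   0.3025]
  [ 0.2800   0.6650   0.3175]
  [ 0.0400   0.0950   0.7225]
(I − A)⁻¹ = adj(I−A) / det(I−A) ≈
  [   1.3502     0.7068     0.6382]
  [   0.5907     1.4030     0.6698]
  [   0.0844     0.2004     1.5243]
The output multiplier for sector j is the column-j sum of the Leontief inverse (I − A)⁻¹ = adj(I−A) / det(I−A).
Column 1 of adj(I−A): (0.6400, 0.2800, 0.0400); det(I−A) = 0.4740.
m_1 = (0.6400 + 0.2800 + 0.0400) / 0.4740 = 0.96 / 0.4740 ≈ 2.025.

m_1 = 2.025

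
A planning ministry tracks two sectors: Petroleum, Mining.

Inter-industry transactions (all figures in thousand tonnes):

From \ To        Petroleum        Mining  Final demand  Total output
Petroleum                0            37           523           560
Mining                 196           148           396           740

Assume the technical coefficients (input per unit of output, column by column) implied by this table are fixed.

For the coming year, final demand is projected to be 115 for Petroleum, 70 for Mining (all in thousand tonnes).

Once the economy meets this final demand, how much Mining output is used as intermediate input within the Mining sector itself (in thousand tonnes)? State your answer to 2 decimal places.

z_22 = 28.18

Technical coefficients a_ij = z_ij / X_j:
  a_11 = 0/560 = 0.00, a_21 = 196/560 = 0.35
  a_12 = 37/740 = 0.05, a_22 = 148/740 = 0.20
I − A =
  [   1.00    -0.05]
  [  -0.35     0.80]
det(I−A) = (1.00)(0.80) − (-0.05)(-0.35) = 0.7825
adj(I−A) = [[0.80, 0.05], [0.35, 1.00]]
(I − A)⁻¹ = adj(I−A) / det(I−A) ≈
  [   1.0224     0.0639]
  [   0.4473     1.2780]
First solve x = (I − A)⁻¹ d = adj(I−A)·d / det(I−A); in particular x_2 = (0.35·115 + 1.00·70) / 0.7825 = 110.25 / 0.7825 ≈ 140.8946.
Intermediate flow from 2 to 2: z_22 = a_22 · x_2 = 0.20 × 110.25 / 0.7825 = 22.05 / 0.7825 ≈ 28.18.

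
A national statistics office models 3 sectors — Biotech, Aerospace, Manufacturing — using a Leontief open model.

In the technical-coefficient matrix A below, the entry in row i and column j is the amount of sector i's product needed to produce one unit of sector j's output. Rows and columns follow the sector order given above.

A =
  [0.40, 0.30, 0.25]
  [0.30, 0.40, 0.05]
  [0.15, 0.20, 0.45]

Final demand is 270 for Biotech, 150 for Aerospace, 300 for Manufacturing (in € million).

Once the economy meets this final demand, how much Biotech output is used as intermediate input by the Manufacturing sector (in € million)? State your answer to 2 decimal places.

z_13 = 355.84

I − A =
  [   0.60    -0.30    -0.25]
  [  -0.30     0.60    -0.05]
  [  -0.15    -0.20     0.55]
Cofactors of I−A, C_ij = (−1)^(i+j)·(minor ij) (rows/columns in the sector order above):
  C_11 = (0.60)(0.55) − (-0.05)(-0.20) = 0.3200
  C_12 = −[(-0.30)(0.55) − (-0.05)(-0.15)] = 0.1725
  C_13 = (-0.30)(-0.20) − (0.60)(-0.15) = 0.1500
  C_21 = −[(-0.30)(0.55) − (-0.25)(-0.20)] = 0.2150
  C_22 = (0.60)(0.55) − (-0.25)(-0.15) = 0.2925
  C_23 = −[(0.60)(-0.20) − (-0.30)(-0.15)] = 0.1650
  C_31 = (-0.30)(-0.05) − (-0.25)(0.60) = 0.1650
  C_32 = −[(0.60)(-0.05) − (-0.25)(-0.30)] = 0.1050
  C_33 = (0.60)(0.60) − (-0.30)(-0.30) = 0.2700
det(I−A) = Σ_j (I−A)_1j·C_1j = (0.60)(0.3200) + (-0.30)(0.1725) + (-0.25)(0.1500) = 0.10275
adj(I−A) = Cᵀ =
  [ 0.3200   0.2150   0.1650]
  [ 0.1725   0.2925   0.1050]
  [ 0.1500   0.1650   0.2700]
(I − A)⁻¹ = adj(I−A) / det(I−A) ≈
  [   3.1144     2.0925     1.6058]
  [   1.6788     2.8467     1.0219]
  [   1.4599     1.6058     2.6277]
First solve x = (I − A)⁻¹ d = adj(I−A)·d / det(I−A); in particular x_3 = (0.1500·270 + 0.1650·150 + 0.2700·300) / 0.10275 = 146.25 / 0.10275 ≈ 1423.3577.
Intermediate flow from 1 to 3: z_13 = a_13 · x_3 = 0.25 × 146.25 / 0.10275 = 36.5625 / 0.10275 ≈ 355.84.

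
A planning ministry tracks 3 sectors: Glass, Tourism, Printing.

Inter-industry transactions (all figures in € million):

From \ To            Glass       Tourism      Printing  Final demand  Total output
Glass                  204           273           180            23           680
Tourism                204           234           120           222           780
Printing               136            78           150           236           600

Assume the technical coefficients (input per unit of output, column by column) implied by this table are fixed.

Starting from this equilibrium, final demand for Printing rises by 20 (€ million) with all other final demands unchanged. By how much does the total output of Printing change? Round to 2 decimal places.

Δx_3 = 36.71

Technical coefficients a_ij = z_ij / X_j:
  a_11 = 204/680 = 0.30, a_21 = 204/680 = 0.30, a_31 = 136/680 = 0.20
  a_12 = 273/780 = 0.35, a_22 = 234/780 = 0.30, a_32 = 78/780 = 0.10
  a_13 = 180/600 = 0.30, a_23 = 120/600 = 0.20, a_33 = 150/600 = 0.25
I − A =
  [   0.70    -0.35    -0.30]
  [  -0.30     0.70    -0.20]
  [  -0.20    -0.10     0.75]
Cofactors of I−A, C_ij = (−1)^(i+j)·(minor ij) (rows/columns in the sector order above):
  C_11 = (0.70)(0.75) − (-0.20)(-0.10) = 0.5050
  C_12 = −[(-0.30)(0.75) − (-0.20)(-0.20)] = 0.2650
  C_13 = (-0.30)(-0.10) − (0.70)(-0.20) = 0.1700
  C_21 = −[(-0.35)(0.75) − (-0.30)(-0.10)] = 0.2925
  C_22 = (0.70)(0.75) − (-0.30)(-0.20) = 0.4650
  C_23 = −[(0.70)(-0.10) − (-0.35)(-0.20)] = 0.1400
  C_31 = (-0.35)(-0.20) − (-0.30)(0.70) = 0.2800
  C_32 = −[(0.70)(-0.20) − (-0.30)(-0.30)] = 0.2300
  C_33 = (0.70)(0.70) − (-0.35)(-0.30) = 0.3850
det(I−A) = Σ_j (I−A)_1j·C_1j = (0.70)(0.5050) + (-0.35)(0.2650) + (-0.30)(0.1700) = 0.20975
adj(I−A) = Cᵀ =
  [ 0.5050   0.2925   0.2800]
  [ 0.2650   0.4650   0.2300]
  [ 0.1700   0.1400   0.3850]
(I − A)⁻¹ = adj(I−A) / det(I−A) ≈
  [   2.4076     1.3945     1.3349]
  [   1.2634     2.2169     1.0965]
  [   0.8105     0.6675     1.8355]
Δx = (I − A)⁻¹ Δd with Δd having +20 in the Printing component and 0 elsewhere.
So Δx_3 = L_33 · (+20), where L_33 = adj(I−A)_33 / det(I−A) = 0.3850 / 0.20975.
Δx_3 = 0.3850 × (+20) / 0.20975 = 7.70 / 0.20975 ≈ 36.71.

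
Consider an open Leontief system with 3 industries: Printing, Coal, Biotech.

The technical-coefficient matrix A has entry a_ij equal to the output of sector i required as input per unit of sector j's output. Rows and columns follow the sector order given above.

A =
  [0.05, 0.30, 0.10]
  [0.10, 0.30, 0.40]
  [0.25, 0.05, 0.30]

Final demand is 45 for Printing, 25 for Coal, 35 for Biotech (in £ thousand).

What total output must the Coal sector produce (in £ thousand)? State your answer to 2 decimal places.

x_C = 98.81

I − A =
  [   0.95    -0.30    -0.10]
  [  -0.10     0.70    -0.40]
  [  -0.25    -0.05     0.70]
Cofactors of I−A, C_ij = (−1)^(i+j)·(minor ij) (rows/columns in the sector order above):
  C_11 = (0.70)(0.70) − (-0.40)(-0.05) = 0.4700
  C_12 = −[(-0.10)(0.70) − (-0.40)(-0.25)] = 0.1700
  C_13 = (-0.10)(-0.05) − (0.70)(-0.25) = 0.1800
  C_21 = −[(-0.30)(0.70) − (-0.10)(-0.05)] = 0.2150
  C_22 = (0.95)(0.70) − (-0.10)(-0.25) = 0.6400
  C_23 = −[(0.95)(-0.05) − (-0.30)(-0.25)] = 0.1225
  C_31 = (-0.30)(-0.40) − (-0.10)(0.70) = 0.1900
  C_32 = −[(0.95)(-0.40) − (-0.10)(-0.10)] = 0.3900
  C_33 = (0.95)(0.70) − (-0.30)(-0.10) = 0.6350
det(I−A) = Σ_j (I−A)_1j·C_1j = (0.95)(0.4700) + (-0.30)(0.1700) + (-0.10)(0.1800) = 0.3775
adj(I−A) = Cᵀ =
  [ 0.4700   0.2150   0.1900]
  [ 0.1700   0.6400   0.3900]
  [ 0.1800   0.1225   0.6350]
(I − A)⁻¹ = adj(I−A) / det(I−A) ≈
  [   1.2450     0.5695     0.5033]
  [   0.4503     1.6954     1.0331]
  [   0.4768     0.3245     1.6821]
x = (I − A)⁻¹ d = adj(I−A)·d / det(I−A), with det(I−A) = 0.3775:
  x_P = (0.4700·45 + 0.2150·25 + 0.1900·35) / 0.3775 = 33.175 / 0.3775 ≈ 87.88
  x_C = (0.1700·45 + 0.6400·25 + 0.3900·35) / 0.3775 = 37.30 / 0.3775 ≈ 98.81
  x_B = (0.1800·45 + 0.1225·25 + 0.6350·35) / 0.3775 = 33.3875 / 0.3775 ≈ 88.44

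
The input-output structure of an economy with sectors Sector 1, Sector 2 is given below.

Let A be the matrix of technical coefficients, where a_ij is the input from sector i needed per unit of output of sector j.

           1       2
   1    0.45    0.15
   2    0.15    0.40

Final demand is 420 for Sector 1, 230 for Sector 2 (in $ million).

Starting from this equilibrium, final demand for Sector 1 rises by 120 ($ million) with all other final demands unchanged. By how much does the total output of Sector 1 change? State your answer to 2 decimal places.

Δx_1 = 234.15

I − A =
  [   0.55    -0.15]
  [  -0.15     0.60]
det(I−A) = (0.55)(0.60) − (-0.15)(-0.15) = 0.3075
adj(I−A) = [[0.60, 0.15], [0.15, 0.55]]
(I − A)⁻¹ = adj(I−A) / det(I−A) ≈
  [   1.9512     0.4878]
  [   0.4878     1.7886]
Δx = (I − A)⁻¹ Δd with Δd having +120 in the Sector 1 component and 0 elsewhere.
So Δx_1 = L_11 · (+120), where L_11 = adj(I−A)_11 / det(I−A) = 0.60 / 0.3075.
Δx_1 = 0.60 × (+120) / 0.3075 = 72.00 / 0.3075 ≈ 234.15.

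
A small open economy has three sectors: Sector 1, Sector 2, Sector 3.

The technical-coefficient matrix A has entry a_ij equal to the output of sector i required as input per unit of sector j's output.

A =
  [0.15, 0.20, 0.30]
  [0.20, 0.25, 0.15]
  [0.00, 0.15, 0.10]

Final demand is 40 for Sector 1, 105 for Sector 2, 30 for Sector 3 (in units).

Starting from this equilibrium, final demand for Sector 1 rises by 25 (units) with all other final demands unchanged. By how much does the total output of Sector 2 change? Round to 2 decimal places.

Δx_2 = 8.83

I − A =
  [   0.85    -0.20    -0.30]
  [  -0.20     0.75    -0.15]
  [   0.00    -0.15     0.90]
Cofactors of I−A, C_ij = (−1)^(i+j)·(minor ij) (rows/columns in the sector order above):
  C_11 = (0.75)(0.90) − (-0.15)(-0.15) = 0.6525
  C_12 = −[(-0.20)(0.90) − (-0.15)(0.00)] = 0.1800
  C_13 = (-0.20)(-0.15) − (0.75)(0.00) = 0.0300
  C_21 = −[(-0.20)(0.90) − (-0.30)(-0.15)] = 0.2250
  C_22 = (0.85)(0.90) − (-0.30)(0.00) = 0.7650
  C_23 = −[(0.85)(-0.15) − (-0.20)(0.00)] = 0.1275
  C_31 = (-0.20)(-0.15) − (-0.30)(0.75) = 0.2550
  C_32 = −[(0.85)(-0.15) − (-0.30)(-0.20)] = 0.1875
  C_33 = (0.85)(0.75) − (-0.20)(-0.20) = 0.5975
det(I−A) = Σ_j (I−A)_1j·C_1j = (0.85)(0.6525) + (-0.20)(0.1800) + (-0.30)(0.0300) = 0.509625
adj(I−A) = Cᵀ =
  [ 0.6525   0.2250   0.2550]
  [ 0.1800   0.7650   0.1875]
  [ 0.0300   0.1275   0.5975]
(I − A)⁻¹ = adj(I−A) / det(I−A) ≈
  [   1.2804     0.4415     0.5004]
  [   0.3532     1.5011     0.3679]
  [   0.0589     0.2502     1.1724]
Δx = (I − A)⁻¹ Δd with Δd having +25 in the Sector 1 component and 0 elsewhere.
So Δx_2 = L_21 · (+25), where L_21 = adj(I−A)_21 / det(I−A) = 0.1800 / 0.509625.
Δx_2 = 0.1800 × (+25) / 0.509625 = 4.50 / 0.509625 ≈ 8.83.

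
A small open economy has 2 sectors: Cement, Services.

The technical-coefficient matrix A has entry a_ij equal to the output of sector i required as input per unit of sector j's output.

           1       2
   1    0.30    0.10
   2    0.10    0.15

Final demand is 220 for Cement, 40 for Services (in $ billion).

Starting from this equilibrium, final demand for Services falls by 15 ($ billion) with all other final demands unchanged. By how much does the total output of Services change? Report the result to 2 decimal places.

Δx_2 = -17.95

I − A =
  [   0.70    -0.10]
  [  -0.10     0.85]
det(I−A) = (0.70)(0.85) − (-0.10)(-0.10) = 0.5850
adj(I−A) = [[0.85, 0.10], [0.10, 0.70]]
(I − A)⁻¹ = adj(I−A) / det(I−A) ≈
  [   1.4530     0.1709]
  [   0.1709     1.1966]
Δx = (I − A)⁻¹ Δd with Δd having -15 in the Services component and 0 elsewhere.
So Δx_2 = L_22 · (-15), where L_22 = adj(I−A)_22 / det(I−A) = 0.70 / 0.5850.
Δx_2 = 0.70 × (-15) / 0.5850 = -10.50 / 0.5850 ≈ -17.95.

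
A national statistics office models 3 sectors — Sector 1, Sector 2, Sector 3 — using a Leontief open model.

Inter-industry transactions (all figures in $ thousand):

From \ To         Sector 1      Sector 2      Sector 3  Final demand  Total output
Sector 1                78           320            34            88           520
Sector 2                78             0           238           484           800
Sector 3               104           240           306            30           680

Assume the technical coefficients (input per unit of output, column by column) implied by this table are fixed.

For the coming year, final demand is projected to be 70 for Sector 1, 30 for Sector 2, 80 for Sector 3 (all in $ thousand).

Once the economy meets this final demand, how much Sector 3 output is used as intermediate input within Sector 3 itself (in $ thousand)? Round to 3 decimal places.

Technical coefficients a_ij = z_ij / X_j:
  a_11 = 78/520 = 0.15, a_21 = 78/520 = 0.15, a_31 = 104/520 = 0.20
  a_12 = 320/800 = 0.40, a_22 = 0/800 = 0.00, a_32 = 240/800 = 0.30
  a_13 = 34/680 = 0.05, a_23 = 238/680 = 0.35, a_33 = 306/680 = 0.45
I − A =
  [   0.85    -0.40    -0.05]
  [  -0.15     1.00    -0.35]
  [  -0.20    -0.30     0.55]
Cofactors of I−A, C_ij = (−1)^(i+j)·(minor ij) (rows/columns in the sector order above):
  C_11 = (1.00)(0.55) − (-0.35)(-0.30) = 0.4450
  C_12 = −[(-0.15)(0.55) − (-0.35)(-0.20)] = 0.1525
  C_13 = (-0.15)(-0.30) − (1.00)(-0.20) = 0.2450
  C_21 = −[(-0.40)(0.55) − (-0.05)(-0.30)] = 0.2350
  C_22 = (0.85)(0.55) − (-0.05)(-0.20) = 0.4575
  C_23 = −[(0.85)(-0.30) − (-0.40)(-0.20)] = 0.3350
  C_31 = (-0.40)(-0.35) − (-0.05)(1.00) = 0.1900
  C_32 = −[(0.85)(-0.35) − (-0.05)(-0.15)] = 0.3050
  C_33 = (0.85)(1.00) − (-0.40)(-0.15) = 0.7900
det(I−A) = Σ_j (I−A)_1j·C_1j = (0.85)(0.4450) + (-0.40)(0.1525) + (-0.05)(0.2450) = 0.3050
adj(I−A) = Cᵀ =
  [ 0.4450   0.2350   0.1900]
  [ 0.1525   0.4575   0.3050]
  [ 0.2450   0.3350   0.7900]
(I − A)⁻¹ = adj(I−A) / det(I−A) ≈
  [   1.4590     0.7705     0.6230]
  [   0.5000     1.5000     1.0000]
  [   0.8033     1.0984     2.5902]
First solve x = (I − A)⁻¹ d = adj(I−A)·d / det(I−A); in particular x_3 = (0.2450·70 + 0.3350·30 + 0.7900·80) / 0.3050 = 90.40 / 0.3050 ≈ 296.39344.
Intermediate flow from 3 to 3: z_33 = a_33 · x_3 = 0.45 × 90.40 / 0.3050 = 40.68 / 0.3050 ≈ 133.377.

z_33 = 133.377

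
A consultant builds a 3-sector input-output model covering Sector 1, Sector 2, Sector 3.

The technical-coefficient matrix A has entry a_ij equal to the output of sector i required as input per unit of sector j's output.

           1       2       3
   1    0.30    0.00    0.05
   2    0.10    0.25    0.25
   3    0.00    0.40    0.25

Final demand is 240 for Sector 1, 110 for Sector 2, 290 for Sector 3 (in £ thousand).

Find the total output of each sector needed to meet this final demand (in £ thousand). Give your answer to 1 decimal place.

x_1 = 385.6, x_2 = 397.7, x_3 = 598.8

I − A =
  [   0.70     0.00    -0.05]
  [  -0.10     0.75    -0.25]
  [   0.00    -0.40     0.75]
Cofactors of I−A, C_ij = (−1)^(i+j)·(minor ij) (rows/columns in the sector order above):
  C_11 = (0.75)(0.75) − (-0.25)(-0.40) = 0.4625
  C_12 = −[(-0.10)(0.75) − (-0.25)(0.00)] = 0.0750
  C_13 = (-0.10)(-0.40) − (0.75)(0.00) = 0.0400
  C_21 = −[(0.00)(0.75) − (-0.05)(-0.40)] = 0.0200
  C_22 = (0.70)(0.75) − (-0.05)(0.00) = 0.5250
  C_23 = −[(0.70)(-0.40) − (0.00)(0.00)] = 0.2800
  C_31 = (0.00)(-0.25) − (-0.05)(0.75) = 0.0375
  C_32 = −[(0.70)(-0.25) − (-0.05)(-0.10)] = 0.1800
  C_33 = (0.70)(0.75) − (0.00)(-0.10) = 0.5250
det(I−A) = Σ_j (I−A)_1j·C_1j = (0.70)(0.4625) + (0.00)(0.0750) + (-0.05)(0.0400) = 0.32175
adj(I−A) = Cᵀ =
  [ 0.4625   0.0200   0.0375]
  [ 0.0750   0.5250   0.1800]
  [ 0.0400   0.2800   0.5250]
(I − A)⁻¹ = adj(I−A) / det(I−A) ≈
  [   1.4375     0.0622     0.1166]
  [   0.2331     1.6317     0.5594]
  [   0.1243     0.8702     1.6317]
x = (I − A)⁻¹ d = adj(I−A)·d / det(I−A), with det(I−A) = 0.32175:
  x_1 = (0.4625·240 + 0.0200·110 + 0.0375·290) / 0.32175 = 124.075 / 0.32175 ≈ 385.6
  x_2 = (0.0750·240 + 0.5250·110 + 0.1800·290) / 0.32175 = 127.95 / 0.32175 ≈ 397.7
  x_3 = (0.0400·240 + 0.2800·110 + 0.5250·290) / 0.32175 = 192.65 / 0.32175 ≈ 598.8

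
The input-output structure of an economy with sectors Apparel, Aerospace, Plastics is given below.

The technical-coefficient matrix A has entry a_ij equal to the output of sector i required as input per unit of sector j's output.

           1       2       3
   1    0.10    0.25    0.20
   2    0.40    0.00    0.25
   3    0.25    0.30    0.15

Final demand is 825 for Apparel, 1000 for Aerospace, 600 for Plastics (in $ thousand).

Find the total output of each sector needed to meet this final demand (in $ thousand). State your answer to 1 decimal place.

I − A =
  [   0.90    -0.25    -0.20]
  [  -0.40     1.00    -0.25]
  [  -0.25    -0.30     0.85]
Cofactors of I−A, C_ij = (−1)^(i+j)·(minor ij) (rows/columns in the sector order above):
  C_11 = (1.00)(0.85) − (-0.25)(-0.30) = 0.7750
  C_12 = −[(-0.40)(0.85) − (-0.25)(-0.25)] = 0.4025
  C_13 = (-0.40)(-0.30) − (1.00)(-0.25) = 0.3700
  C_21 = −[(-0.25)(0.85) − (-0.20)(-0.30)] = 0.2725
  C_22 = (0.90)(0.85) − (-0.20)(-0.25) = 0.7150
  C_23 = −[(0.90)(-0.30) − (-0.25)(-0.25)] = 0.3325
  C_31 = (-0.25)(-0.25) − (-0.20)(1.00) = 0.2625
  C_32 = −[(0.90)(-0.25) − (-0.20)(-0.40)] = 0.3050
  C_33 = (0.90)(1.00) − (-0.25)(-0.40) = 0.8000
det(I−A) = Σ_j (I−A)_1j·C_1j = (0.90)(0.7750) + (-0.25)(0.4025) + (-0.20)(0.3700) = 0.522875
adj(I−A) = Cᵀ =
  [ 0.7750   0.2725   0.2625]
  [ 0.4025   0.7150   0.3050]
  [ 0.3700   0.3325   0.8000]
(I − A)⁻¹ = adj(I−A) / det(I−A) ≈
  [   1.4822     0.5212     0.5020]
  [   0.7698     1.3674     0.5833]
  [   0.7076     0.6359     1.5300]
x = (I − A)⁻¹ d = adj(I−A)·d / det(I−A), with det(I−A) = 0.522875:
  x_1 = (0.7750·825 + 0.2725·1000 + 0.2625·600) / 0.522875 = 1069.375 / 0.522875 ≈ 2045.2
  x_2 = (0.4025·825 + 0.7150·1000 + 0.3050·600) / 0.522875 = 1230.0625 / 0.522875 ≈ 2352.5
  x_3 = (0.3700·825 + 0.3325·1000 + 0.8000·600) / 0.522875 = 1117.75 / 0.522875 ≈ 2137.7

x_1 = 2045.2, x_2 = 2352.5, x_3 = 2137.7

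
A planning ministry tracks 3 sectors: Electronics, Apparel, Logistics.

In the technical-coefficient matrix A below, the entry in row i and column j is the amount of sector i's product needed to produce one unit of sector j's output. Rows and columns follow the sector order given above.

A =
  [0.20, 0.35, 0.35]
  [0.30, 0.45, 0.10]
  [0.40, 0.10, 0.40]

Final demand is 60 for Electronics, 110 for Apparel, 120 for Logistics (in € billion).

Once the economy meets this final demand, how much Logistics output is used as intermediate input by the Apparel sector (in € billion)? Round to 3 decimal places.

I − A =
  [   0.80    -0.35    -0.35]
  [  -0.30     0.55    -0.10]
  [  -0.40    -0.10     0.60]
Cofactors of I−A, C_ij = (−1)^(i+j)·(minor ij) (rows/columns in the sector order above):
  C_11 = (0.55)(0.60) − (-0.10)(-0.10) = 0.3200
  C_12 = −[(-0.30)(0.60) − (-0.10)(-0.40)] = 0.2200
  C_13 = (-0.30)(-0.10) − (0.55)(-0.40) = 0.2500
  C_21 = −[(-0.35)(0.60) − (-0.35)(-0.10)] = 0.2450
  C_22 = (0.80)(0.60) − (-0.35)(-0.40) = 0.3400
  C_23 = −[(0.80)(-0.10) − (-0.35)(-0.40)] = 0.2200
  C_31 = (-0.35)(-0.10) − (-0.35)(0.55) = 0.2275
  C_32 = −[(0.80)(-0.10) − (-0.35)(-0.30)] = 0.1850
  C_33 = (0.80)(0.55) − (-0.35)(-0.30) = 0.3350
det(I−A) = Σ_j (I−A)_1j·C_1j = (0.80)(0.3200) + (-0.35)(0.2200) + (-0.35)(0.2500) = 0.0915
adj(I−A) = Cᵀ =
  [ 0.3200   0.2450   0.2275]
  [ 0.2200   0.3400   0.1850]
  [ 0.2500   0.2200   0.3350]
(I − A)⁻¹ = adj(I−A) / det(I−A) ≈
  [   3.4973     2.6776     2.4863]
  [   2.4044     3.7158     2.0219]
  [   2.7322     2.4044     3.6612]
First solve x = (I − A)⁻¹ d = adj(I−A)·d / det(I−A); in particular x_2 = (0.2200·60 + 0.3400·110 + 0.1850·120) / 0.0915 = 72.80 / 0.0915 ≈ 795.62842.
Intermediate flow from 3 to 2: z_32 = a_32 · x_2 = 0.10 × 72.80 / 0.0915 = 7.28 / 0.0915 ≈ 79.563.

z_32 = 79.563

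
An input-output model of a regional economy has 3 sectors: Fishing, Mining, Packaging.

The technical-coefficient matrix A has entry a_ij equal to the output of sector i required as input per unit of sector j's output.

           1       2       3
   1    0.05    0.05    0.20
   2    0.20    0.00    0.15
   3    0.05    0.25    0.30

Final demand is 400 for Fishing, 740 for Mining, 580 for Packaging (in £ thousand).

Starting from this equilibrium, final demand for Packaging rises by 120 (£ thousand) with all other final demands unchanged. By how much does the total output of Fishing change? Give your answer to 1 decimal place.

Δx_1 = 41.4

I − A =
  [   0.95    -0.05    -0.20]
  [  -0.20     1.00    -0.15]
  [  -0.05    -0.25     0.70]
Cofactors of I−A, C_ij = (−1)^(i+j)·(minor ij) (rows/columns in the sector order above):
  C_11 = (1.00)(0.70) − (-0.15)(-0.25) = 0.6625
  C_12 = −[(-0.20)(0.70) − (-0.15)(-0.05)] = 0.1475
  C_13 = (-0.20)(-0.25) − (1.00)(-0.05) = 0.1000
  C_21 = −[(-0.05)(0.70) − (-0.20)(-0.25)] = 0.0850
  C_22 = (0.95)(0.70) − (-0.20)(-0.05) = 0.6550
  C_23 = −[(0.95)(-0.25) − (-0.05)(-0.05)] = 0.2400
  C_31 = (-0.05)(-0.15) − (-0.20)(1.00) = 0.2075
  C_32 = −[(0.95)(-0.15) − (-0.20)(-0.20)] = 0.1825
  C_33 = (0.95)(1.00) − (-0.05)(-0.20) = 0.9400
det(I−A) = Σ_j (I−A)_1j·C_1j = (0.95)(0.6625) + (-0.05)(0.1475) + (-0.20)(0.1000) = 0.6020
adj(I−A) = Cᵀ =
  [ 0.6625   0.0850   0.2075]
  [ 0.1475   0.6550   0.1825]
  [ 0.1000   0.2400   0.9400]
(I − A)⁻¹ = adj(I−A) / det(I−A) ≈
  [   1.1005     0.1412     0.3447]
  [   0.2450     1.0880     0.3032]
  [   0.1661     0.3987     1.5615]
Δx = (I − A)⁻¹ Δd with Δd having +120 in the Packaging component and 0 elsewhere.
So Δx_1 = L_13 · (+120), where L_13 = adj(I−A)_13 / det(I−A) = 0.2075 / 0.6020.
Δx_1 = 0.2075 × (+120) / 0.6020 = 24.90 / 0.6020 ≈ 41.4.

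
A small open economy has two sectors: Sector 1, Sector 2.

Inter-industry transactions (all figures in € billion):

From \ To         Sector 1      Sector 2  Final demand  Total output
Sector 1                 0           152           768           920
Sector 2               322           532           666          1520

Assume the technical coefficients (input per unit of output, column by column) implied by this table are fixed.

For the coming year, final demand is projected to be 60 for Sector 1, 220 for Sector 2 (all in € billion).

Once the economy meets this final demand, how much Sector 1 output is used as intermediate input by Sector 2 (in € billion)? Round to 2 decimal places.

z_12 = 39.19

Technical coefficients a_ij = z_ij / X_j:
  a_11 = 0/920 = 0.00, a_21 = 322/920 = 0.35
  a_12 = 152/1520 = 0.10, a_22 = 532/1520 = 0.35
I − A =
  [   1.00    -0.10]
  [  -0.35     0.65]
det(I−A) = (1.00)(0.65) − (-0.10)(-0.35) = 0.6150
adj(I−A) = [[0.65, 0.10], [0.35, 1.00]]
(I − A)⁻¹ = adj(I−A) / det(I−A) ≈
  [   1.0569     0.1626]
  [   0.5691     1.6260]
First solve x = (I − A)⁻¹ d = adj(I−A)·d / det(I−A); in particular x_2 = (0.35·60 + 1.00·220) / 0.6150 = 241.00 / 0.6150 ≈ 391.8699.
Intermediate flow from 1 to 2: z_12 = a_12 · x_2 = 0.10 × 241.00 / 0.6150 = 24.10 / 0.6150 ≈ 39.19.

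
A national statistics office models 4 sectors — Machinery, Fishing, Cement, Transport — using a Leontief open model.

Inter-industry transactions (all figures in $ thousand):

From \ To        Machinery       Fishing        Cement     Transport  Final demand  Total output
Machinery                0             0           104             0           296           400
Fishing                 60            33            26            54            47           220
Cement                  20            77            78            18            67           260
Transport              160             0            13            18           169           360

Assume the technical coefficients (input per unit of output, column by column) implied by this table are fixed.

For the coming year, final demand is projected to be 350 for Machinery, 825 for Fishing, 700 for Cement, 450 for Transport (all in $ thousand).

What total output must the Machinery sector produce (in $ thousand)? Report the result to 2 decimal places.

Technical coefficients a_ij = z_ij / X_j:
  a_11 = 0/400 = 0.00, a_21 = 60/400 = 0.15, a_31 = 20/400 = 0.05, a_41 = 160/400 = 0.40
  a_12 = 0/220 = 0.00, a_22 = 33/220 = 0.15, a_32 = 77/220 = 0.35, a_42 = 0/220 = 0.00
  a_13 = 104/260 = 0.40, a_23 = 26/260 = 0.10, a_33 = 78/260 = 0.30, a_43 = 13/260 = 0.05
  a_14 = 0/360 = 0.00, a_24 = 54/360 = 0.15, a_34 = 18/360 = 0.05, a_44 = 18/360 = 0.05
I − A =
  [   1.00     0.00    -0.40     0.00]
  [  -0.15     0.85    -0.10    -0.15]
  [  -0.05    -0.35     0.70    -0.05]
  [  -0.40     0.00    -0.05     0.95]
Compute the cofactors C_ij = (−1)^(i+j)·(3×3 minor ij) of I−A; the adjugate is their transpose:
adj(I−A) = Cᵀ =
  [ 0.52725   0.13300   0.32300   0.03800]
  [ 0.14850   0.63550   0.18350   0.11000]
  [ 0.12825   0.33250   0.80750   0.09500]
  [ 0.22875   0.07350   0.17850   0.52200]
det(I−A) = Σ_j (I−A)_1j·C_1j = (1.00)(0.52725) + (0.00)(0.14850) + (-0.40)(0.12825) + (0.00)(0.22875) = 0.47595
(I − A)⁻¹ = adj(I−A) / det(I−A) ≈
  [   1.1078     0.2794     0.6786     0.0798]
  [   0.3120     1.3352     0.3855     0.2311]
  [   0.2695     0.6986     1.6966     0.1996]
  [   0.4806     0.1544     0.3750     1.0968]
x = (I − A)⁻¹ d = adj(I−A)·d / det(I−A), with det(I−A) = 0.47595:
  x_1 = (0.52725·350 + 0.13300·825 + 0.32300·700 + 0.03800·450) / 0.47595 = 537.4625 / 0.47595 ≈ 1129.24
  x_2 = (0.14850·350 + 0.63550·825 + 0.18350·700 + 0.11000·450) / 0.47595 = 754.2125 / 0.47595 ≈ 1584.65
  x_3 = (0.12825·350 + 0.33250·825 + 0.80750·700 + 0.09500·450) / 0.47595 = 927.20 / 0.47595 ≈ 1948.10
  x_4 = (0.22875·350 + 0.07350·825 + 0.17850·700 + 0.52200·450) / 0.47595 = 500.55 / 0.47595 ≈ 1051.69

x_1 = 1129.24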